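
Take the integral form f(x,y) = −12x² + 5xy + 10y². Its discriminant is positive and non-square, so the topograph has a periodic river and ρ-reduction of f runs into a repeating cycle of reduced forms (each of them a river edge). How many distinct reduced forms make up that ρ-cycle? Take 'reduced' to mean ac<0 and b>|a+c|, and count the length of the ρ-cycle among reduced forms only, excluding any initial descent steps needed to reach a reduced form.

D = 505, ⌊√D⌋ = 22
river: ρ → (10,15,-7)
river: ρ → (-7,13,12)
river: ρ → (12,11,-8)
river: ρ → (-8,21,2)
river: ρ → (2,19,-18)
river: ρ → (-18,17,3)
river: ρ → (3,19,-12)
river: ρ → (-12,5,10)
ρ-cycle length = 8 (tail of 0 descent steps not counted)

8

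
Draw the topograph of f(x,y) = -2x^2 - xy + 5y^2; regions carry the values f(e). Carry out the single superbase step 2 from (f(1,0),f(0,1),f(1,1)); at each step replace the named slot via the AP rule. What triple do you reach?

start (-2,5,2) = (f(1,0),f(0,1),f(1,1))
replace slot 2: 2·((-2)+2) − 5 = -5 → (-2,-5,2)

-2,-5,2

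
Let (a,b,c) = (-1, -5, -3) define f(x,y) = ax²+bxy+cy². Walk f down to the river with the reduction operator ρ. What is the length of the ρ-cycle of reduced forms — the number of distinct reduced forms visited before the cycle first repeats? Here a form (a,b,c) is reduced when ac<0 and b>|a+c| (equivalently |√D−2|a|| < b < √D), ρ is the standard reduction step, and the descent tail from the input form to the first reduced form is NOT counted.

D = 13, ⌊√D⌋ = 3
descent: ρ → (-3,-1,1)
descent: ρ → (1,3,-1)  [lands on river]
river: ρ → (-1,3,1)
ρ-cycle length = 2 (tail of 2 descent steps not counted)

2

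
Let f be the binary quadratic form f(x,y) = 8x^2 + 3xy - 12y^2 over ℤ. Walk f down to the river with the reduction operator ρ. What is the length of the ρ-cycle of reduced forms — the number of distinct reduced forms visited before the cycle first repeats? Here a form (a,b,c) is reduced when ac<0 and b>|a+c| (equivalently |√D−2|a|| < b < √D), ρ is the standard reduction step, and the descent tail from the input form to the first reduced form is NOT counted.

D = 393, ⌊√D⌋ = 19
descent: ρ → (-12,-3,8)
descent: ρ → (8,19,-1)  [lands on river]
river: ρ → (-1,19,8)
river: ρ → (8,13,-7)
river: ρ → (-7,15,6)
river: ρ → (6,9,-13)
river: ρ → (-13,17,2)
river: ρ → (2,19,-4)
river: ρ → (-4,13,14)
river: ρ → (14,15,-3)
river: ρ → (-3,15,14)
river: ρ → (14,13,-4)
river: ρ → (-4,19,2)
river: ρ → (2,17,-13)
river: ρ → (-13,9,6)
river: ρ → (6,15,-7)
river: ρ → (-7,13,8)
ρ-cycle length = 16 (tail of 2 descent steps not counted)

16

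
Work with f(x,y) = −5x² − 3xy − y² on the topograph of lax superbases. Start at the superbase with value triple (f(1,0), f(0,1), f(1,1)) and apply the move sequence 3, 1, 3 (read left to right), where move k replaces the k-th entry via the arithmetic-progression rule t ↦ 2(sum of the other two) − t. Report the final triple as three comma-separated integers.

start (-5,-1,-9) = (f(1,0),f(0,1),f(1,1))
replace slot 3: 2·((-5)+(-1)) − (-9) = -3 → (-5,-1,-3)
replace slot 1: 2·((-1)+(-3)) − (-5) = -3 → (-3,-1,-3)
replace slot 3: 2·((-3)+(-1)) − (-3) = -5 → (-3,-1,-5)

-3,-1,-5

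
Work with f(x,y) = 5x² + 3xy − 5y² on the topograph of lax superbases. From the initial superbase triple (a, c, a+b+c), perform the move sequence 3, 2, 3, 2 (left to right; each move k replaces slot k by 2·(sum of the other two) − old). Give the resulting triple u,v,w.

start (5,-5,3) = (f(1,0),f(0,1),f(1,1))
replace slot 3: 2·(5+(-5)) − 3 = -3 → (5,-5,-3)
replace slot 2: 2·(5+(-3)) − (-5) = 9 → (5,9,-3)
replace slot 3: 2·(5+9) − (-3) = 31 → (5,9,31)
replace slot 2: 2·(5+31) − 9 = 63 → (5,63,31)

5,63,31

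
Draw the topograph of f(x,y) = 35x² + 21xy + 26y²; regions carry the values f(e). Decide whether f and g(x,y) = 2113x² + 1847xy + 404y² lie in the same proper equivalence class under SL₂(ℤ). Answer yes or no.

D₁ = -3199, D₂ = -3199
f: flip: (35,21,26)→(26,-21,35)
f: reduced (well bottom): (26,-21,35) with a≤c, −a<b≤a
g: flip: (2113,1847,404)→(404,-1847,2113)
g: translate: b→-231 (≡-1847 mod 808), so (404,-1847,2113)→(404,-231,35)
g: flip: (404,-231,35)→(35,231,404)
g: translate: b→21 (≡231 mod 70), so (35,231,404)→(35,21,26)
g: flip: (35,21,26)→(26,-21,35)
g: reduced (well bottom): (26,-21,35) with a≤c, −a<b≤a
reduced forms (26, -21, 35) vs (26, -21, 35) ⇒ equivalent

yes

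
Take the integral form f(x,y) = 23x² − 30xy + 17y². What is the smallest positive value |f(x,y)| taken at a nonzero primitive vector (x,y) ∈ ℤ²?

translate: b→16 (≡-30 mod 46), so (23,-30,17)→(23,16,10)
flip: (23,16,10)→(10,-16,23)
translate: b→4 (≡-16 mod 20), so (10,-16,23)→(10,4,17)
reduced (well bottom): (10,4,17) with a≤c, −a<b≤a
well minimum = a = 10

10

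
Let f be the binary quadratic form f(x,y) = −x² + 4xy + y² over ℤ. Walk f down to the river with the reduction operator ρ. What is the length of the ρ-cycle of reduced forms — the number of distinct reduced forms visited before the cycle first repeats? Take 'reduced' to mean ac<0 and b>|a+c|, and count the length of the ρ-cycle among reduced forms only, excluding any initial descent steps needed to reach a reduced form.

D = 20, ⌊√D⌋ = 4
river: ρ → (1,4,-1)
river: ρ → (-1,4,1)
ρ-cycle length = 2 (tail of 0 descent steps not counted)

2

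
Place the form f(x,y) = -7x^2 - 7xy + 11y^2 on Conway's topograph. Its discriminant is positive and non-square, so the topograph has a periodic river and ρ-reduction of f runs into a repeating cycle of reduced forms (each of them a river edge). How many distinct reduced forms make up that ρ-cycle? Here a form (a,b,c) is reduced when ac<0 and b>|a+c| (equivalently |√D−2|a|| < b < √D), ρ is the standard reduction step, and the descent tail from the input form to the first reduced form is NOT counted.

D = 357, ⌊√D⌋ = 18
descent: ρ → (11,7,-7)  [lands on river]
river: ρ → (-7,7,11)
river: ρ → (11,15,-3)
river: ρ → (-3,15,11)
ρ-cycle length = 4 (tail of 1 descent step not counted)

4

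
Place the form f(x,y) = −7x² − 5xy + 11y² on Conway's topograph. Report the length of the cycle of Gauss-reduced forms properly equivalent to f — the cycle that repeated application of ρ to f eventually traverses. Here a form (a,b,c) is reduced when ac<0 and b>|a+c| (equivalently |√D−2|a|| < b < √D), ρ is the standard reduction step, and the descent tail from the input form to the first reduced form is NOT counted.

D = 333, ⌊√D⌋ = 18
descent: ρ → (11,5,-7)  [lands on river]
river: ρ → (-7,9,9)
river: ρ → (9,9,-7)
river: ρ → (-7,5,11)
river: ρ → (11,17,-1)
river: ρ → (-1,17,11)
ρ-cycle length = 6 (tail of 1 descent step not counted)

6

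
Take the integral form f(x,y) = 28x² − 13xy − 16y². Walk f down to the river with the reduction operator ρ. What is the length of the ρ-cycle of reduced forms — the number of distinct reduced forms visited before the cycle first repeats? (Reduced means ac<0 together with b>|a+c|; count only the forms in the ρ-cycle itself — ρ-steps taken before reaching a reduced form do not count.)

D = 1961, ⌊√D⌋ = 44
descent: ρ → (-16,13,28)  [lands on river]
river: ρ → (28,43,-1)
river: ρ → (-1,43,28)
river: ρ → (28,13,-16)
river: ρ → (-16,19,25)
river: ρ → (25,31,-10)
river: ρ → (-10,29,28)
river: ρ → (28,27,-11)
river: ρ → (-11,39,10)
river: ρ → (10,41,-7)
river: ρ → (-7,43,4)
river: ρ → (4,37,-37)
river: ρ → (-37,37,4)
river: ρ → (4,43,-7)
river: ρ → (-7,41,10)
river: ρ → (10,39,-11)
river: ρ → (-11,27,28)
river: ρ → (28,29,-10)
river: ρ → (-10,31,25)
river: ρ → (25,19,-16)
ρ-cycle length = 20 (tail of 1 descent step not counted)

20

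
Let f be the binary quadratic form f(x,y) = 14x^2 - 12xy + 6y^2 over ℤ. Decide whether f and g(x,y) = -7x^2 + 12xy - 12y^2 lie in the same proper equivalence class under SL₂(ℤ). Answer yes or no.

D₁ = -192, D₂ = -192
f: flip: (14,-12,6)→(6,12,14)
f: translate: b→0 (≡12 mod 12), so (6,12,14)→(6,0,8)
f: reduced (well bottom): (6,0,8) with a≤c, −a<b≤a
g is negative-definite; reduce −g:
−g: translate: b→2 (≡-12 mod 14), so (7,-12,12)→(7,2,7)
−g: reduced (well bottom): (7,2,7) with a≤c, −a<b≤a
flip sign back: reduced form of g is (-7,-2,-7)
reduced forms (6, 0, 8) vs (-7, -2, -7) ⇒ inequivalent

no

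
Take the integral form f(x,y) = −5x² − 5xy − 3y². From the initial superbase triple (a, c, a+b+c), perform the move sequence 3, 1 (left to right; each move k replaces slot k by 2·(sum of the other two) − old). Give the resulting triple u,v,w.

start (-5,-3,-13) = (f(1,0),f(0,1),f(1,1))
replace slot 3: 2·((-5)+(-3)) − (-13) = -3 → (-5,-3,-3)
replace slot 1: 2·((-3)+(-3)) − (-5) = -7 → (-7,-3,-3)

-7,-3,-3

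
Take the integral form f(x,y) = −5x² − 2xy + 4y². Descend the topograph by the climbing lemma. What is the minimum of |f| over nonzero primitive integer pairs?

descent: ρ → (4,2,-5)  [lands on river]
river: ρ → (-5,8,1)
river: ρ → (1,8,-5)
river: ρ → (-5,2,4)
river: ρ → (4,6,-3)
river: ρ → (-3,6,4)
closes: descent 1, river 6
min |a| on river = 1

1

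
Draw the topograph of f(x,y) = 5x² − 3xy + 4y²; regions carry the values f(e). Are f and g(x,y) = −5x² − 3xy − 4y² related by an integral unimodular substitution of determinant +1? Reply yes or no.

D₁ = -71, D₂ = -71
f: flip: (5,-3,4)→(4,3,5)
f: reduced (well bottom): (4,3,5) with a≤c, −a<b≤a
g is negative-definite; reduce −g:
−g: flip: (5,3,4)→(4,-3,5)
−g: reduced (well bottom): (4,-3,5) with a≤c, −a<b≤a
flip sign back: reduced form of g is (-4,3,-5)
reduced forms (4, 3, 5) vs (-4, 3, -5) ⇒ inequivalent

no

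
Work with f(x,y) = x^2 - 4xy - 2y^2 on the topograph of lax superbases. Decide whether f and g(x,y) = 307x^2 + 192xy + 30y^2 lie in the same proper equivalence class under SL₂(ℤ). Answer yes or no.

D₁ = 24, D₂ = 24
river cycle of f (length 2): (-2, 4, 1), (1, 4, -2)
river cycle of g (length 2): (1, 4, -2), (-2, 4, 1)
cycles coincide ⇒ equivalent

yes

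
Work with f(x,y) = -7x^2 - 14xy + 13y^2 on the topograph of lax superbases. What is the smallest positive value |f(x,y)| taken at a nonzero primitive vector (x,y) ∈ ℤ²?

descent: ρ → (13,14,-7)  [lands on river]
river: ρ → (-7,14,13)
river: ρ → (13,12,-8)
river: ρ → (-8,20,5)
river: ρ → (5,20,-8)
river: ρ → (-8,12,13)
closes: descent 1, river 6
min |a| on river = 5

5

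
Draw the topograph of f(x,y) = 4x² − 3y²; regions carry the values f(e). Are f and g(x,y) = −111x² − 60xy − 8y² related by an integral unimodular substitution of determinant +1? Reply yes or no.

D₁ = 48, D₂ = 48
river cycle of f (length 2): (-3, 6, 1), (1, 6, -3)
river cycle of g (length 2): (1, 6, -3), (-3, 6, 1)
cycles coincide ⇒ equivalent

yes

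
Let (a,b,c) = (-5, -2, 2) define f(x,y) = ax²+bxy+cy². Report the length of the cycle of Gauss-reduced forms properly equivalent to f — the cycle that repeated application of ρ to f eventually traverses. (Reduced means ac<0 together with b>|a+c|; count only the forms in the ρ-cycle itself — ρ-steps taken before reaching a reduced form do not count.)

D = 44, ⌊√D⌋ = 6
descent: ρ → (2,6,-1)  [lands on river]
river: ρ → (-1,6,2)
ρ-cycle length = 2 (tail of 1 descent step not counted)

2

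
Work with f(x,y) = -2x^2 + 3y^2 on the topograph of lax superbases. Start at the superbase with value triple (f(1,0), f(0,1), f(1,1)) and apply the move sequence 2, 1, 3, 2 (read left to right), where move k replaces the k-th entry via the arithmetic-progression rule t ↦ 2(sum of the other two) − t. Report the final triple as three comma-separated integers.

start (-2,3,1) = (f(1,0),f(0,1),f(1,1))
replace slot 2: 2·((-2)+1) − 3 = -5 → (-2,-5,1)
replace slot 1: 2·((-5)+1) − (-2) = -6 → (-6,-5,1)
replace slot 3: 2·((-6)+(-5)) − 1 = -23 → (-6,-5,-23)
replace slot 2: 2·((-6)+(-23)) − (-5) = -53 → (-6,-53,-23)

-6,-53,-23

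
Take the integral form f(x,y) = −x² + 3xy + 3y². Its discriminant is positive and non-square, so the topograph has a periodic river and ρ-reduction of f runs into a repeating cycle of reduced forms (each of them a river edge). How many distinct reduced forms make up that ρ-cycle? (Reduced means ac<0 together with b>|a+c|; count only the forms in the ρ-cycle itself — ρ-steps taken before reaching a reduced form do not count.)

D = 21, ⌊√D⌋ = 4
river: ρ → (3,3,-1)
river: ρ → (-1,3,3)
ρ-cycle length = 2 (tail of 0 descent steps not counted)

2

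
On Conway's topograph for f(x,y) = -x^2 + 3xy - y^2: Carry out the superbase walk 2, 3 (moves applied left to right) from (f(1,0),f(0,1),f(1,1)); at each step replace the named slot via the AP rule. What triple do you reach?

start (-1,-1,1) = (f(1,0),f(0,1),f(1,1))
replace slot 2: 2·((-1)+1) − (-1) = 1 → (-1,1,1)
replace slot 3: 2·((-1)+1) − 1 = -1 → (-1,1,-1)

-1,1,-1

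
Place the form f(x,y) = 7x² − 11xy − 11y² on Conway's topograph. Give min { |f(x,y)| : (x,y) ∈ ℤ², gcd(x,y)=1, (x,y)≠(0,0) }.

descent: ρ → (-11,11,7)  [lands on river]
river: ρ → (7,17,-5)
river: ρ → (-5,13,13)
river: ρ → (13,13,-5)
river: ρ → (-5,17,7)
river: ρ → (7,11,-11)
closes: descent 1, river 6
min |a| on river = 5

5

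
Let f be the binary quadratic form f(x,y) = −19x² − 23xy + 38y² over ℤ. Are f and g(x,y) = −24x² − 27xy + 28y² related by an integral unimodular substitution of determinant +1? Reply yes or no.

D₁ = 3417, D₂ = 3417
river cycle of f (length 22): (38, 23, -19), (-19, 53, 8), (8, 43, -49), (-49, 55, 2), (2, 57, -21), (-21, 27, 32), (32, 37, -16), (-16, 27, 42), (42, 57, -1), (-1, 57, 42), … (12 more)
river cycle of g (length 26): (28, 27, -24), (-24, 21, 31), (31, 41, -14), (-14, 43, 28), (28, 13, -29), (-29, 45, 12), (12, 51, -17), (-17, 51, 12), (12, 45, -29), (-29, 13, 28), … (16 more)
cycles differ ⇒ inequivalent

no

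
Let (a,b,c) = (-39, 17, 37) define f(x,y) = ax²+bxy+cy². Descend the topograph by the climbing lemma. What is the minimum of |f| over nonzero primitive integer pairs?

river: ρ → (37,57,-19)
river: ρ → (-19,57,37)
river: ρ → (37,17,-39)
river: ρ → (-39,61,15)
river: ρ → (15,59,-43)
river: ρ → (-43,27,31)
river: ρ → (31,35,-39)
river: ρ → (-39,43,27)
river: ρ → (27,65,-17)
river: ρ → (-17,71,15)
river: ρ → (15,49,-61)
river: ρ → (-61,73,3)
river: ρ → (3,77,-11)
river: ρ → (-11,77,3)
river: ρ → (3,73,-61)
river: ρ → (-61,49,15)
river: ρ → (15,71,-17)
river: ρ → (-17,65,27)
river: ρ → (27,43,-39)
river: ρ → (-39,35,31)
river: ρ → (31,27,-43)
river: ρ → (-43,59,15)
river: ρ → (15,61,-39)
river: ρ → (-39,17,37)
closes: descent 0, river 24
min |a| on river = 3

3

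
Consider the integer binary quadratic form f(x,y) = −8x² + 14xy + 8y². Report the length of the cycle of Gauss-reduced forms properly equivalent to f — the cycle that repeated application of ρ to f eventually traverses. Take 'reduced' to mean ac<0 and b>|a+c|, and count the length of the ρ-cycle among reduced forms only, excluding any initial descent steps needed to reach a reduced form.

D = 452, ⌊√D⌋ = 21
river: ρ → (8,18,-4)
river: ρ → (-4,14,16)
river: ρ → (16,18,-2)
river: ρ → (-2,18,16)
river: ρ → (16,14,-4)
river: ρ → (-4,18,8)
river: ρ → (8,14,-8)
river: ρ → (-8,18,4)
river: ρ → (4,14,-16)
river: ρ → (-16,18,2)
river: ρ → (2,18,-16)
river: ρ → (-16,14,4)
river: ρ → (4,18,-8)
river: ρ → (-8,14,8)
ρ-cycle length = 14 (tail of 0 descent steps not counted)

14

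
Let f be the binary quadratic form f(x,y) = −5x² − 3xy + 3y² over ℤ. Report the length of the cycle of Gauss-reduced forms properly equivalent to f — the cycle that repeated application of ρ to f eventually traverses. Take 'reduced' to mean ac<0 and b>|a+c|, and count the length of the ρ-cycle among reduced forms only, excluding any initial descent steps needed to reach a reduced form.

D = 69, ⌊√D⌋ = 8
descent: ρ → (3,3,-5)  [lands on river]
river: ρ → (-5,7,1)
river: ρ → (1,7,-5)
river: ρ → (-5,3,3)
ρ-cycle length = 4 (tail of 1 descent step not counted)

4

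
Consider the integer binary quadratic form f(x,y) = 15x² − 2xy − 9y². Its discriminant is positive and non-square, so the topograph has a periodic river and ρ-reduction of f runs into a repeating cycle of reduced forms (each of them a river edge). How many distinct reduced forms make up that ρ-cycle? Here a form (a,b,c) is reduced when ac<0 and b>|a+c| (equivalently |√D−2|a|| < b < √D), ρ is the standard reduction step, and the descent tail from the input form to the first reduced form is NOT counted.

D = 544, ⌊√D⌋ = 23
descent: ρ → (-9,20,4)  [lands on river]
river: ρ → (4,20,-9)
river: ρ → (-9,16,8)
river: ρ → (8,16,-9)
ρ-cycle length = 4 (tail of 1 descent step not counted)

4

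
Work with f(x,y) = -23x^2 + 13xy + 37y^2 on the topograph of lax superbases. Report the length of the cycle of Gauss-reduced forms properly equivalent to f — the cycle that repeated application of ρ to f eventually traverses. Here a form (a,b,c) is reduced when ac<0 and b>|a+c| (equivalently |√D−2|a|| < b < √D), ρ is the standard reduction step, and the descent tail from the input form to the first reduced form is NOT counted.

D = 3573, ⌊√D⌋ = 59
descent: ρ → (37,-13,-23)
descent: ρ → (-23,59,1)  [lands on river]
river: ρ → (1,59,-23)
river: ρ → (-23,33,27)
river: ρ → (27,21,-29)
river: ρ → (-29,37,19)
river: ρ → (19,39,-27)
river: ρ → (-27,15,31)
river: ρ → (31,47,-11)
river: ρ → (-11,41,43)
river: ρ → (43,45,-9)
river: ρ → (-9,45,43)
river: ρ → (43,41,-11)
river: ρ → (-11,47,31)
river: ρ → (31,15,-27)
river: ρ → (-27,39,19)
river: ρ → (19,37,-29)
river: ρ → (-29,21,27)
river: ρ → (27,33,-23)
ρ-cycle length = 18 (tail of 2 descent steps not counted)

18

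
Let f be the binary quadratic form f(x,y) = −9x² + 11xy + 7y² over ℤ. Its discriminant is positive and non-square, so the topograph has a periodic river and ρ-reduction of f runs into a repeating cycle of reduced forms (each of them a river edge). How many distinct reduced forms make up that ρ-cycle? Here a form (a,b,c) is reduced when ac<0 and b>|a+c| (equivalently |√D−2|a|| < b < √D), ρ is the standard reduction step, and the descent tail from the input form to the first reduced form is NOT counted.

D = 373, ⌊√D⌋ = 19
river: ρ → (7,17,-3)
river: ρ → (-3,19,1)
river: ρ → (1,19,-3)
river: ρ → (-3,17,7)
river: ρ → (7,11,-9)
river: ρ → (-9,7,9)
river: ρ → (9,11,-7)
river: ρ → (-7,17,3)
river: ρ → (3,19,-1)
river: ρ → (-1,19,3)
river: ρ → (3,17,-7)
river: ρ → (-7,11,9)
river: ρ → (9,7,-9)
river: ρ → (-9,11,7)
ρ-cycle length = 14 (tail of 0 descent steps not counted)

14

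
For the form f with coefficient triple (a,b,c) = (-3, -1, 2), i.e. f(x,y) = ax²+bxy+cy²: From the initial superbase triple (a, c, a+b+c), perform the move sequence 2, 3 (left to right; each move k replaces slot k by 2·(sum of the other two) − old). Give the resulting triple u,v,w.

start (-3,2,-2) = (f(1,0),f(0,1),f(1,1))
replace slot 2: 2·((-3)+(-2)) − 2 = -12 → (-3,-12,-2)
replace slot 3: 2·((-3)+(-12)) − (-2) = -28 → (-3,-12,-28)

-3,-12,-28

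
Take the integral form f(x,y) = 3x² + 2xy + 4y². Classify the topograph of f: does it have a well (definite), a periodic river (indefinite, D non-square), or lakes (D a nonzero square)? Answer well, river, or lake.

D = b²−4ac = 2² − 4·3·4 = -44
D < 0 ⇒ definite ⇒ every region one sign ⇒ single well

well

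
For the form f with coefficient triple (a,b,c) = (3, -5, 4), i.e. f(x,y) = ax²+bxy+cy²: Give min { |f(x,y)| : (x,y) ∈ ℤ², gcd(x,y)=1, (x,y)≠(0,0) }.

translate: b→1 (≡-5 mod 6), so (3,-5,4)→(3,1,2)
flip: (3,1,2)→(2,-1,3)
reduced (well bottom): (2,-1,3) with a≤c, −a<b≤a
well minimum = a = 2

2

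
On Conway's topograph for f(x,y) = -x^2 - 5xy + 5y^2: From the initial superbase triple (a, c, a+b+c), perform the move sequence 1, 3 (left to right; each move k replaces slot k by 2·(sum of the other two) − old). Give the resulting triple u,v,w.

start (-1,5,-1) = (f(1,0),f(0,1),f(1,1))
replace slot 1: 2·(5+(-1)) − (-1) = 9 → (9,5,-1)
replace slot 3: 2·(9+5) − (-1) = 29 → (9,5,29)

9,5,29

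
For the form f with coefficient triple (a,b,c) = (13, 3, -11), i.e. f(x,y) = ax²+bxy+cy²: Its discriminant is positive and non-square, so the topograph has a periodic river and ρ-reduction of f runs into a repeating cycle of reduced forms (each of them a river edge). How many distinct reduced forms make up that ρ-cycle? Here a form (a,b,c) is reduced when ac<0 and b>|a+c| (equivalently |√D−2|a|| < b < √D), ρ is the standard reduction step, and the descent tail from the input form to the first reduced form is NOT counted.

D = 581, ⌊√D⌋ = 24
river: ρ → (-11,19,5)
river: ρ → (5,21,-7)
river: ρ → (-7,21,5)
river: ρ → (5,19,-11)
river: ρ → (-11,3,13)
river: ρ → (13,23,-1)
river: ρ → (-1,23,13)
river: ρ → (13,3,-11)
ρ-cycle length = 8 (tail of 0 descent steps not counted)

8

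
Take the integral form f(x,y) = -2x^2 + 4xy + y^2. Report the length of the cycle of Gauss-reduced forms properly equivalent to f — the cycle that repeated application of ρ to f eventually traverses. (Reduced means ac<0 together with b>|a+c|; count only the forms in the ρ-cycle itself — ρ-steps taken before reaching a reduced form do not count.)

D = 24, ⌊√D⌋ = 4
river: ρ → (1,4,-2)
river: ρ → (-2,4,1)
ρ-cycle length = 2 (tail of 0 descent steps not counted)

2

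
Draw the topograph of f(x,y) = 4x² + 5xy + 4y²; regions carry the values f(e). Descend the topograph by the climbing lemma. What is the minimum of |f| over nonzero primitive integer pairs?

translate: b→-3 (≡5 mod 8), so (4,5,4)→(4,-3,3)
flip: (4,-3,3)→(3,3,4)
reduced (well bottom): (3,3,4) with a≤c, −a<b≤a
well minimum = a = 3

3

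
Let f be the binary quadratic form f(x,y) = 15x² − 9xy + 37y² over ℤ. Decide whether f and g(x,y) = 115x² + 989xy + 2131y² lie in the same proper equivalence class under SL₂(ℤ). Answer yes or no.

D₁ = -2139, D₂ = -2139
f: reduced (well bottom): (15,-9,37) with a≤c, −a<b≤a
g: translate: b→69 (≡989 mod 230), so (115,989,2131)→(115,69,15)
g: flip: (115,69,15)→(15,-69,115)
g: translate: b→-9 (≡-69 mod 30), so (15,-69,115)→(15,-9,37)
g: reduced (well bottom): (15,-9,37) with a≤c, −a<b≤a
reduced forms (15, -9, 37) vs (15, -9, 37) ⇒ equivalent

yes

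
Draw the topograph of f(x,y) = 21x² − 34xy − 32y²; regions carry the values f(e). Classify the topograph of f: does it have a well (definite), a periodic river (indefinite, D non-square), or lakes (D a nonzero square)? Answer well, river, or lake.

D = b²−4ac = (-34)² − 4·21·(-32) = 3844
D = 62² is a perfect square ⇒ form factors over ℤ ⇒ lakes

lake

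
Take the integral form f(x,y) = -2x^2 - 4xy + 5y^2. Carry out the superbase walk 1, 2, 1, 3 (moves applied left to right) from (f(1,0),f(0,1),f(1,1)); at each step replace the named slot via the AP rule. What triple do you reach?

start (-2,5,-1) = (f(1,0),f(0,1),f(1,1))
replace slot 1: 2·(5+(-1)) − (-2) = 10 → (10,5,-1)
replace slot 2: 2·(10+(-1)) − 5 = 13 → (10,13,-1)
replace slot 1: 2·(13+(-1)) − 10 = 14 → (14,13,-1)
replace slot 3: 2·(14+13) − (-1) = 55 → (14,13,55)

14,13,55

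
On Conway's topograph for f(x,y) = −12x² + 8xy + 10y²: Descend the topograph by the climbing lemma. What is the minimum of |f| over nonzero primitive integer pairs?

river: ρ → (10,12,-10)
river: ρ → (-10,8,12)
river: ρ → (12,16,-6)
river: ρ → (-6,20,6)
river: ρ → (6,16,-12)
river: ρ → (-12,8,10)
closes: descent 0, river 6
min |a| on river = 6

6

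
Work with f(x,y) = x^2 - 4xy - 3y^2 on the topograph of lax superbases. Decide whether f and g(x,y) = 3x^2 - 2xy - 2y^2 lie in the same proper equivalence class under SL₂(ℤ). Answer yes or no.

D₁ = 28, D₂ = 28
river cycle of f (length 4): (-3, 4, 1), (1, 4, -3), (-3, 2, 2), (2, 2, -3)
river cycle of g (length 4): (-2, 2, 3), (3, 4, -1), (-1, 4, 3), (3, 2, -2)
cycles differ ⇒ inequivalent

no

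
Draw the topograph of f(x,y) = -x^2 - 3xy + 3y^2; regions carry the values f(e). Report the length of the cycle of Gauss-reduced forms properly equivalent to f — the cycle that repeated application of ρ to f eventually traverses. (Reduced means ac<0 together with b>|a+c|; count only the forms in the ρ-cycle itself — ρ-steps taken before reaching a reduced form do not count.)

D = 21, ⌊√D⌋ = 4
descent: ρ → (3,3,-1)  [lands on river]
river: ρ → (-1,3,3)
ρ-cycle length = 2 (tail of 1 descent step not counted)

2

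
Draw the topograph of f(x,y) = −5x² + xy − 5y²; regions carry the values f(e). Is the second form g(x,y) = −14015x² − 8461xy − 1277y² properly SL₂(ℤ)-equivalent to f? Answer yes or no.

D₁ = -99, D₂ = -99
f is negative-definite; reduce −f:
−f: flip: (5,-1,5)→(5,1,5)
−f: reduced (well bottom): (5,1,5) with a≤c, −a<b≤a
flip sign back: reduced form of f is (-5,-1,-5)
g is negative-definite; reduce −g:
−g: flip: (14015,8461,1277)→(1277,-8461,14015)
−g: translate: b→-799 (≡-8461 mod 2554), so (1277,-8461,14015)→(1277,-799,125)
−g: flip: (1277,-799,125)→(125,799,1277)
−g: translate: b→49 (≡799 mod 250), so (125,799,1277)→(125,49,5)
−g: flip: (125,49,5)→(5,-49,125)
−g: translate: b→1 (≡-49 mod 10), so (5,-49,125)→(5,1,5)
−g: reduced (well bottom): (5,1,5) with a≤c, −a<b≤a
flip sign back: reduced form of g is (-5,-1,-5)
reduced forms (-5, -1, -5) vs (-5, -1, -5) ⇒ equivalent

yes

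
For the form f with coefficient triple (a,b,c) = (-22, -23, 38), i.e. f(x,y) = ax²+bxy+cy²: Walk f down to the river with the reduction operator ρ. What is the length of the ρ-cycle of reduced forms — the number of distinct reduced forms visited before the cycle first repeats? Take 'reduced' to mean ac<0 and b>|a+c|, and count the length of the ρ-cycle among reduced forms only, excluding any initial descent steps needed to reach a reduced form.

D = 3873, ⌊√D⌋ = 62
descent: ρ → (38,23,-22)  [lands on river]
river: ρ → (-22,21,39)
river: ρ → (39,57,-4)
river: ρ → (-4,55,53)
river: ρ → (53,51,-6)
river: ρ → (-6,57,26)
river: ρ → (26,47,-16)
river: ρ → (-16,49,23)
river: ρ → (23,43,-22)
river: ρ → (-22,45,21)
river: ρ → (21,39,-28)
river: ρ → (-28,17,32)
river: ρ → (32,47,-13)
river: ρ → (-13,57,12)
river: ρ → (12,39,-49)
river: ρ → (-49,59,2)
river: ρ → (2,61,-19)
river: ρ → (-19,53,14)
river: ρ → (14,59,-7)
river: ρ → (-7,53,38)
ρ-cycle length = 20 (tail of 1 descent step not counted)

20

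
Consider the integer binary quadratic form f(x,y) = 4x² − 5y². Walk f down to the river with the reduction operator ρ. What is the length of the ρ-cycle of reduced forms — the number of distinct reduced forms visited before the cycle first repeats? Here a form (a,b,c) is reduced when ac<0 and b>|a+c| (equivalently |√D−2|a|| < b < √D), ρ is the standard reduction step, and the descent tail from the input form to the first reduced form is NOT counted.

D = 80, ⌊√D⌋ = 8
descent: ρ → (-5,0,4)
descent: ρ → (4,8,-1)  [lands on river]
river: ρ → (-1,8,4)
ρ-cycle length = 2 (tail of 2 descent steps not counted)

2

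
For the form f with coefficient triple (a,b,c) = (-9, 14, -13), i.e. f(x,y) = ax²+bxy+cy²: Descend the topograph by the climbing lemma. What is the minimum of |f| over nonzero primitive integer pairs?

translate: b→4 (≡-14 mod 18), so (9,-14,13)→(9,4,8)
flip: (9,4,8)→(8,-4,9)
reduced (well bottom): (8,-4,9) with a≤c, −a<b≤a
well minimum |f| = |-8| = 8 (negative-definite)

8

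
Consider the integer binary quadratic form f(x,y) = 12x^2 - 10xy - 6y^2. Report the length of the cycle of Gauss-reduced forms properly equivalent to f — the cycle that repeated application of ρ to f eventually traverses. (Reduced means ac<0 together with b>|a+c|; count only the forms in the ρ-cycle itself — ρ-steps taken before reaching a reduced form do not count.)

D = 388, ⌊√D⌋ = 19
descent: ρ → (-6,10,12)  [lands on river]
river: ρ → (12,14,-4)
river: ρ → (-4,18,4)
river: ρ → (4,14,-12)
river: ρ → (-12,10,6)
river: ρ → (6,14,-8)
river: ρ → (-8,18,2)
river: ρ → (2,18,-8)
river: ρ → (-8,14,6)
river: ρ → (6,10,-12)
river: ρ → (-12,14,4)
river: ρ → (4,18,-4)
river: ρ → (-4,14,12)
river: ρ → (12,10,-6)
river: ρ → (-6,14,8)
river: ρ → (8,18,-2)
river: ρ → (-2,18,8)
river: ρ → (8,14,-6)
ρ-cycle length = 18 (tail of 1 descent step not counted)

18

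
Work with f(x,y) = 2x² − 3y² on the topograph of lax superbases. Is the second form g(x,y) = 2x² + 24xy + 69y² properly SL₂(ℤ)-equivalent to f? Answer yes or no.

D₁ = 24, D₂ = 24
river cycle of f (length 2): (2, 4, -1), (-1, 4, 2)
river cycle of g (length 2): (2, 4, -1), (-1, 4, 2)
cycles coincide ⇒ equivalent

yes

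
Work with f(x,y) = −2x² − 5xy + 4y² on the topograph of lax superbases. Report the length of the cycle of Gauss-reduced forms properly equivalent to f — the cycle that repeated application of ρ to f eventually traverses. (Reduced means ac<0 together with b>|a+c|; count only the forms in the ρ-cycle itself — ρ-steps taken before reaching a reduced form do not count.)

D = 57, ⌊√D⌋ = 7
descent: ρ → (4,5,-2)  [lands on river]
river: ρ → (-2,7,1)
river: ρ → (1,7,-2)
river: ρ → (-2,5,4)
river: ρ → (4,3,-3)
river: ρ → (-3,3,4)
ρ-cycle length = 6 (tail of 1 descent step not counted)

6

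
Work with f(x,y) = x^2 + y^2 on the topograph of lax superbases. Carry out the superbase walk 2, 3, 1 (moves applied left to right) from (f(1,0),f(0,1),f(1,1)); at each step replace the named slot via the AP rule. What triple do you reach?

start (1,1,2) = (f(1,0),f(0,1),f(1,1))
replace slot 2: 2·(1+2) − 1 = 5 → (1,5,2)
replace slot 3: 2·(1+5) − 2 = 10 → (1,5,10)
replace slot 1: 2·(5+10) − 1 = 29 → (29,5,10)

29,5,10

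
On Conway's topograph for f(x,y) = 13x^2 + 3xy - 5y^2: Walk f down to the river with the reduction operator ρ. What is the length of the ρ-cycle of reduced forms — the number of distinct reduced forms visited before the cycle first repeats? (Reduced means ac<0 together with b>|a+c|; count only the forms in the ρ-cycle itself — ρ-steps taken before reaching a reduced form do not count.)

D = 269, ⌊√D⌋ = 16
descent: ρ → (-5,7,11)  [lands on river]
river: ρ → (11,15,-1)
river: ρ → (-1,15,11)
river: ρ → (11,7,-5)
river: ρ → (-5,13,5)
river: ρ → (5,7,-11)
river: ρ → (-11,15,1)
river: ρ → (1,15,-11)
river: ρ → (-11,7,5)
river: ρ → (5,13,-5)
ρ-cycle length = 10 (tail of 1 descent step not counted)

10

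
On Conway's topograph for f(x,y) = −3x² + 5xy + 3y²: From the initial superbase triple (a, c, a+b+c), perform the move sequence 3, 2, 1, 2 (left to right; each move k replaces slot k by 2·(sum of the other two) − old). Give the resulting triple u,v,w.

start (-3,3,5) = (f(1,0),f(0,1),f(1,1))
replace slot 3: 2·((-3)+3) − 5 = -5 → (-3,3,-5)
replace slot 2: 2·((-3)+(-5)) − 3 = -19 → (-3,-19,-5)
replace slot 1: 2·((-19)+(-5)) − (-3) = -45 → (-45,-19,-5)
replace slot 2: 2·((-45)+(-5)) − (-19) = -81 → (-45,-81,-5)

-45,-81,-5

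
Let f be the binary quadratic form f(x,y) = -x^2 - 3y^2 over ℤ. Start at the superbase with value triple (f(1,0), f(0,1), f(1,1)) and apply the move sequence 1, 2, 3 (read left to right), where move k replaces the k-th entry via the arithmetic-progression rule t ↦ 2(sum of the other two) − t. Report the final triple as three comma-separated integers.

start (-1,-3,-4) = (f(1,0),f(0,1),f(1,1))
replace slot 1: 2·((-3)+(-4)) − (-1) = -13 → (-13,-3,-4)
replace slot 2: 2·((-13)+(-4)) − (-3) = -31 → (-13,-31,-4)
replace slot 3: 2·((-13)+(-31)) − (-4) = -84 → (-13,-31,-84)

-13,-31,-84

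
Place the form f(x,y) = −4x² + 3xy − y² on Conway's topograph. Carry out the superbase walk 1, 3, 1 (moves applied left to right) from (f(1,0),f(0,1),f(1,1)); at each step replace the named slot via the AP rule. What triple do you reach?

start (-4,-1,-2) = (f(1,0),f(0,1),f(1,1))
replace slot 1: 2·((-1)+(-2)) − (-4) = -2 → (-2,-1,-2)
replace slot 3: 2·((-2)+(-1)) − (-2) = -4 → (-2,-1,-4)
replace slot 1: 2·((-1)+(-4)) − (-2) = -8 → (-8,-1,-4)

-8,-1,-4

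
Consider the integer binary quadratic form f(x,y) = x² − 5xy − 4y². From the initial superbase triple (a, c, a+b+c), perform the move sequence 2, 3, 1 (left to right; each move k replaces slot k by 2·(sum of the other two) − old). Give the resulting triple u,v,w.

start (1,-4,-8) = (f(1,0),f(0,1),f(1,1))
replace slot 2: 2·(1+(-8)) − (-4) = -10 → (1,-10,-8)
replace slot 3: 2·(1+(-10)) − (-8) = -10 → (1,-10,-10)
replace slot 1: 2·((-10)+(-10)) − 1 = -41 → (-41,-10,-10)

-41,-10,-10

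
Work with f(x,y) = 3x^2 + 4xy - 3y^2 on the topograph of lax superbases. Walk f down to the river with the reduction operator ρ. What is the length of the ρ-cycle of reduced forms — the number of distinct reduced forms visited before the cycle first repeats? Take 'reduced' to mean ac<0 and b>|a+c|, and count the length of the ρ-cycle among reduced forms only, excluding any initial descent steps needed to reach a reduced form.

D = 52, ⌊√D⌋ = 7
river: ρ → (-3,2,4)
river: ρ → (4,6,-1)
river: ρ → (-1,6,4)
river: ρ → (4,2,-3)
river: ρ → (-3,4,3)
river: ρ → (3,2,-4)
river: ρ → (-4,6,1)
river: ρ → (1,6,-4)
river: ρ → (-4,2,3)
river: ρ → (3,4,-3)
ρ-cycle length = 10 (tail of 0 descent steps not counted)

10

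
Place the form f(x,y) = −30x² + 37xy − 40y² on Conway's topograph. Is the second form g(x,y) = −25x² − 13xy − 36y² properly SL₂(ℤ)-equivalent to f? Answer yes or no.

D₁ = -3431, D₂ = -3431
f is negative-definite; reduce −f:
−f: translate: b→23 (≡-37 mod 60), so (30,-37,40)→(30,23,33)
−f: reduced (well bottom): (30,23,33) with a≤c, −a<b≤a
flip sign back: reduced form of f is (-30,-23,-33)
g is negative-definite; reduce −g:
−g: reduced (well bottom): (25,13,36) with a≤c, −a<b≤a
flip sign back: reduced form of g is (-25,-13,-36)
reduced forms (-30, -23, -33) vs (-25, -13, -36) ⇒ inequivalent

no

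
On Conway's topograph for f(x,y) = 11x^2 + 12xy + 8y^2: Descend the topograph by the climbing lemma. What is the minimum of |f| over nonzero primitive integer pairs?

translate: b→-10 (≡12 mod 22), so (11,12,8)→(11,-10,7)
flip: (11,-10,7)→(7,10,11)
translate: b→-4 (≡10 mod 14), so (7,10,11)→(7,-4,8)
reduced (well bottom): (7,-4,8) with a≤c, −a<b≤a
well minimum = a = 7

7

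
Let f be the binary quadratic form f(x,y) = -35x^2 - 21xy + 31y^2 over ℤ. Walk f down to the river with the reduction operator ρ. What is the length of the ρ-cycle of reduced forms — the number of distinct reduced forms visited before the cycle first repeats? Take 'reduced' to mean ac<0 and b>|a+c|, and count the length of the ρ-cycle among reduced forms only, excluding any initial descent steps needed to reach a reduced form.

D = 4781, ⌊√D⌋ = 69
descent: ρ → (31,21,-35)  [lands on river]
river: ρ → (-35,49,17)
river: ρ → (17,53,-29)
river: ρ → (-29,63,7)
river: ρ → (7,63,-29)
river: ρ → (-29,53,17)
river: ρ → (17,49,-35)
river: ρ → (-35,21,31)
river: ρ → (31,41,-25)
river: ρ → (-25,59,13)
river: ρ → (13,45,-53)
river: ρ → (-53,61,5)
river: ρ → (5,69,-1)
river: ρ → (-1,69,5)
river: ρ → (5,61,-53)
river: ρ → (-53,45,13)
river: ρ → (13,59,-25)
river: ρ → (-25,41,31)
ρ-cycle length = 18 (tail of 1 descent step not counted)

18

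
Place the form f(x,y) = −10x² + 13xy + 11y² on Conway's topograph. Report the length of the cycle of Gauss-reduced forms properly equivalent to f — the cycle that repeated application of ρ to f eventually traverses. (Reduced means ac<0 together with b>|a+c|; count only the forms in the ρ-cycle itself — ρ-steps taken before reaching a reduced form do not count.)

D = 609, ⌊√D⌋ = 24
river: ρ → (11,9,-12)
river: ρ → (-12,15,8)
river: ρ → (8,17,-10)
river: ρ → (-10,23,2)
river: ρ → (2,21,-21)
river: ρ → (-21,21,2)
river: ρ → (2,23,-10)
river: ρ → (-10,17,8)
river: ρ → (8,15,-12)
river: ρ → (-12,9,11)
river: ρ → (11,13,-10)
river: ρ → (-10,7,14)
river: ρ → (14,21,-3)
river: ρ → (-3,21,14)
river: ρ → (14,7,-10)
river: ρ → (-10,13,11)
ρ-cycle length = 16 (tail of 0 descent steps not counted)

16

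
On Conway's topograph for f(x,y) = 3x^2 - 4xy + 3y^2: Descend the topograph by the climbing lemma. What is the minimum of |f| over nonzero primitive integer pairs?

translate: b→2 (≡-4 mod 6), so (3,-4,3)→(3,2,2)
flip: (3,2,2)→(2,-2,3)
translate: b→2 (≡-2 mod 4), so (2,-2,3)→(2,2,3)
reduced (well bottom): (2,2,3) with a≤c, −a<b≤a
well minimum = a = 2

2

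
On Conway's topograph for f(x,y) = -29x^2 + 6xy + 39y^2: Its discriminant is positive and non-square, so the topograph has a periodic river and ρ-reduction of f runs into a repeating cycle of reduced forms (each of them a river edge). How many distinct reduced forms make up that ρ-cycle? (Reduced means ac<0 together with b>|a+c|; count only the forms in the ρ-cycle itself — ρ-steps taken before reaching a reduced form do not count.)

D = 4560, ⌊√D⌋ = 67
descent: ρ → (39,-6,-29)
descent: ρ → (-29,64,4)  [lands on river]
river: ρ → (4,64,-29)
river: ρ → (-29,52,16)
river: ρ → (16,44,-41)
river: ρ → (-41,38,19)
river: ρ → (19,38,-41)
river: ρ → (-41,44,16)
river: ρ → (16,52,-29)
ρ-cycle length = 8 (tail of 2 descent steps not counted)

8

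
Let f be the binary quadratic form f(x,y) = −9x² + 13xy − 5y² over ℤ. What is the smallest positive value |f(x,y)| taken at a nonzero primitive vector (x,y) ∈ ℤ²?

translate: b→5 (≡-13 mod 18), so (9,-13,5)→(9,5,1)
flip: (9,5,1)→(1,-5,9)
translate: b→1 (≡-5 mod 2), so (1,-5,9)→(1,1,3)
reduced (well bottom): (1,1,3) with a≤c, −a<b≤a
well minimum |f| = |-1| = 1 (negative-definite)

1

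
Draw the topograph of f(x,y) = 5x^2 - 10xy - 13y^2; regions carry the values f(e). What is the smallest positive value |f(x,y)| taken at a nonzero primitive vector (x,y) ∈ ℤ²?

descent: ρ → (-13,10,5)  [lands on river]
river: ρ → (5,10,-13)
river: ρ → (-13,16,2)
river: ρ → (2,16,-13)
closes: descent 1, river 4
min |a| on river = 2

2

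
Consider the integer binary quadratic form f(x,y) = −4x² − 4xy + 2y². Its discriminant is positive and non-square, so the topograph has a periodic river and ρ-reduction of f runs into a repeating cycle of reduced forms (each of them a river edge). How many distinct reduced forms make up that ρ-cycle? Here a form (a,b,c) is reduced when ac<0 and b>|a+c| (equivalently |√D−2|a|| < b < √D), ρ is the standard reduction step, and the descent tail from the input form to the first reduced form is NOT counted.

D = 48, ⌊√D⌋ = 6
descent: ρ → (2,4,-4)  [lands on river]
river: ρ → (-4,4,2)
ρ-cycle length = 2 (tail of 1 descent step not counted)

2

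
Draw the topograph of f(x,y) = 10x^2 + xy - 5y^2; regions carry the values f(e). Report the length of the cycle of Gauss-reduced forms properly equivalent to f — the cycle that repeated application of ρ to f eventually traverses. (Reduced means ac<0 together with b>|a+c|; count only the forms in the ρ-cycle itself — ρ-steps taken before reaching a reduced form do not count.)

D = 201, ⌊√D⌋ = 14
descent: ρ → (-5,9,6)  [lands on river]
river: ρ → (6,3,-8)
river: ρ → (-8,13,1)
river: ρ → (1,13,-8)
river: ρ → (-8,3,6)
river: ρ → (6,9,-5)
river: ρ → (-5,11,4)
river: ρ → (4,13,-2)
river: ρ → (-2,11,10)
river: ρ → (10,9,-3)
river: ρ → (-3,9,10)
river: ρ → (10,11,-2)
river: ρ → (-2,13,4)
river: ρ → (4,11,-5)
ρ-cycle length = 14 (tail of 1 descent step not counted)

14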